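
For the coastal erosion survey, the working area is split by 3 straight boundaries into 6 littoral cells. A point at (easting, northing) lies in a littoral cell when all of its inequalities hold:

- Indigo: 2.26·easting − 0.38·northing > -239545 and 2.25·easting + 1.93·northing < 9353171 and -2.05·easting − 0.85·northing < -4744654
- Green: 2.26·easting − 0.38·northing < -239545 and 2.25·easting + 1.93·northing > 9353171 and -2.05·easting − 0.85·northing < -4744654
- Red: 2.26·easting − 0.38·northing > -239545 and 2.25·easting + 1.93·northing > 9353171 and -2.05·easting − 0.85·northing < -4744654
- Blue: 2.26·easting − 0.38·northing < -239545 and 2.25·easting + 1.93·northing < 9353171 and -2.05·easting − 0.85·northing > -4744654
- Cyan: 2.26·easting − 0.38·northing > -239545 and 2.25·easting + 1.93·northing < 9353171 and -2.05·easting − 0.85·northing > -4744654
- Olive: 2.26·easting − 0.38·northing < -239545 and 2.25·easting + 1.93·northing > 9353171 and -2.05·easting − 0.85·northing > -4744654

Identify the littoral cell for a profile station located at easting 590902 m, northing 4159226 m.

2.26·590902 − 0.38·4159226 = -245067.360, which is < -239545
2.25·590902 + 1.93·4159226 = 9356835.680, which is > 9353171
-2.05·590902 − 0.85·4159226 = -4746691.200, which is < -4744654
This sign pattern matches Green.

Green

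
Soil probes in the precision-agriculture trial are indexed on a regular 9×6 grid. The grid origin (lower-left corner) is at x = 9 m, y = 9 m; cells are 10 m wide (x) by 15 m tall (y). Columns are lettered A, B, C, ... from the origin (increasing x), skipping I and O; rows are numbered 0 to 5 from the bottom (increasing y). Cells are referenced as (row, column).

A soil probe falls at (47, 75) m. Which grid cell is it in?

Column index: ⌊(47 − 9) / 10⌋ = ⌊3.800⌋ = 3 → column D
Row offset from origin: ⌊(75 − 9) / 15⌋ = ⌊4.400⌋ = 4 → row 4

(4, D)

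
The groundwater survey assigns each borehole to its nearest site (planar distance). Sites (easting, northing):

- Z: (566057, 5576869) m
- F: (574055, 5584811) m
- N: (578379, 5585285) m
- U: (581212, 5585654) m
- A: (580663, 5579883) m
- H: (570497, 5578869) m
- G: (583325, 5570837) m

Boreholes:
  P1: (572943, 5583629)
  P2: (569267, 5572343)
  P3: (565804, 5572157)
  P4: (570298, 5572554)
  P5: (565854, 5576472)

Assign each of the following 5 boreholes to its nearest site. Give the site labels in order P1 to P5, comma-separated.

F, Z, Z, Z, Z

P1 → F (d²=2633668.00)
P2 → Z (d²=30788776.00)
P3 → Z (d²=22266953.00)
P4 → Z (d²=36605306.00)
P5 → Z (d²=198818.00)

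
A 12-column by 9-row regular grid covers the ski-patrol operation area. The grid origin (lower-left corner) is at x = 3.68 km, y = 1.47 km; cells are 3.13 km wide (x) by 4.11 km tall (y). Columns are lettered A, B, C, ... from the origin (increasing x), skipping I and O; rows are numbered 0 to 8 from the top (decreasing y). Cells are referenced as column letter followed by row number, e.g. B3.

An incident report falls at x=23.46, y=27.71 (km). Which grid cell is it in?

Column index: ⌊(23.46 − 3.68) / 3.13⌋ = ⌊6.319⌋ = 6 → column G
Row offset from origin: ⌊(27.71 − 1.47) / 4.11⌋ = ⌊6.384⌋ = 6 → row 2 (counted from top)

G2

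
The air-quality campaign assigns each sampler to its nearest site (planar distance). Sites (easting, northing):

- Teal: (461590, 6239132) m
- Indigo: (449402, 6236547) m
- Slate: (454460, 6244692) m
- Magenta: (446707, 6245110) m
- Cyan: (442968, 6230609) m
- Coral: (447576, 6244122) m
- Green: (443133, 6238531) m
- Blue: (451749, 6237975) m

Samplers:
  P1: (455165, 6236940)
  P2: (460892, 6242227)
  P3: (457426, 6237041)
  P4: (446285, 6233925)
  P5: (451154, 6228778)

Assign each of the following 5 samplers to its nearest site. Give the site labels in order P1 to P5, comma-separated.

P1 → Blue (d²=12740281.00)
P2 → Teal (d²=10066229.00)
P3 → Teal (d²=21711177.00)
P4 → Indigo (d²=16590573.00)
P5 → Indigo (d²=63426865.00)

Blue, Teal, Teal, Indigo, Indigo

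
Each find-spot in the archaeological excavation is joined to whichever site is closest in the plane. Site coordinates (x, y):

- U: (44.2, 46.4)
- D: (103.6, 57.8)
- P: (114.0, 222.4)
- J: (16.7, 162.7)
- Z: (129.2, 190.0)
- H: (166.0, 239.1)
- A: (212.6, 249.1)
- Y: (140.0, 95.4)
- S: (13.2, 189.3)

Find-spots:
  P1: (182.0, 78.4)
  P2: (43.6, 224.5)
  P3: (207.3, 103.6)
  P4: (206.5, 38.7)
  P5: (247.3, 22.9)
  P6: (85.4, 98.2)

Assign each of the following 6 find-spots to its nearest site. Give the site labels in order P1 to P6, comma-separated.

P1 → Y (d²=2053.00)
P2 → S (d²=2163.20)
P3 → Y (d²=4596.53)
P4 → Y (d²=7637.14)
P5 → Y (d²=16769.54)
P6 → D (d²=1963.40)

Y, S, Y, Y, Y, D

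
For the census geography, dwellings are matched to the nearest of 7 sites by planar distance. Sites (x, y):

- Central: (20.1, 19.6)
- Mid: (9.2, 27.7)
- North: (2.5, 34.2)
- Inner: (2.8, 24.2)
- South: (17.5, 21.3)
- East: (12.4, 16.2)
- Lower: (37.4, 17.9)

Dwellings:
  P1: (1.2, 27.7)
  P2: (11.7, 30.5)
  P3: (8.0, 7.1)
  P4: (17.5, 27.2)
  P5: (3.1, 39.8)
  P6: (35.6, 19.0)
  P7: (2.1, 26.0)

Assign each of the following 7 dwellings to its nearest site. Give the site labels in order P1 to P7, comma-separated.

P1 → Inner (d²=14.81)
P2 → Mid (d²=14.09)
P3 → East (d²=102.17)
P4 → South (d²=34.81)
P5 → North (d²=31.72)
P6 → Lower (d²=4.45)
P7 → Inner (d²=3.73)

Inner, Mid, East, South, North, Lower, Inner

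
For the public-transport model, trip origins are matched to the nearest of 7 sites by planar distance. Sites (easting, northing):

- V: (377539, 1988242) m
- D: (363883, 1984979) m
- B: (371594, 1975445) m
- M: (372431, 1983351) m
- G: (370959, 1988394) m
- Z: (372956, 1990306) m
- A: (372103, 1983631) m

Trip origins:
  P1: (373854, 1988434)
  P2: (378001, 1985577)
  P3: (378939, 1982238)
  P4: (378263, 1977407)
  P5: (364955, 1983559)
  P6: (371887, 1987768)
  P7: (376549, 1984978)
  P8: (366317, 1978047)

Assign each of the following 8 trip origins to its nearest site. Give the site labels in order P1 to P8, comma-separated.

Z, V, V, B, D, G, V, B

P1 → Z (d²=4310788.00)
P2 → V (d²=7315669.00)
P3 → V (d²=38008016.00)
P4 → B (d²=48325005.00)
P5 → D (d²=3165584.00)
P6 → G (d²=1253060.00)
P7 → V (d²=11633796.00)
P8 → B (d²=34617133.00)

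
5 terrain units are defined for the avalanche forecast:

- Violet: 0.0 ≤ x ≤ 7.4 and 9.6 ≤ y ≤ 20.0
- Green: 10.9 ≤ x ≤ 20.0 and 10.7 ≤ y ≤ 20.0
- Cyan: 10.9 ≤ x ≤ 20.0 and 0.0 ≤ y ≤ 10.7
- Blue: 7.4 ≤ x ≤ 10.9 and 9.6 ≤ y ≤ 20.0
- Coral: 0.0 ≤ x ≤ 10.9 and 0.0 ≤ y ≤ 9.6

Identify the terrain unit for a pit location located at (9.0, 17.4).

Blue

The point has x = 9.0 and y = 17.4.
Only Blue satisfies 7.4 ≤ x ≤ 10.9 and 9.6 ≤ y ≤ 20.0.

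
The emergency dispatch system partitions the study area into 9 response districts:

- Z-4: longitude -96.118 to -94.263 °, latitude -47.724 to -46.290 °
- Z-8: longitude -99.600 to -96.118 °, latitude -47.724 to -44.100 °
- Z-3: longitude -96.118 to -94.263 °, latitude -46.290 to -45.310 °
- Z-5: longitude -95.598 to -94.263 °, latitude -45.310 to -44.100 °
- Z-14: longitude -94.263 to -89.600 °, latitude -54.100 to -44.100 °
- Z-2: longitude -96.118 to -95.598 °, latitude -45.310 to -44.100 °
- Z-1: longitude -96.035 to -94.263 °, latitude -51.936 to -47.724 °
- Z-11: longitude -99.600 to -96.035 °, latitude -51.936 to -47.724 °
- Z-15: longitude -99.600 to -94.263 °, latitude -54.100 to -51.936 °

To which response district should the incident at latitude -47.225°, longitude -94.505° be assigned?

Z-4

The point has longitude = -94.505 and latitude = -47.225.
Only Z-4 satisfies -96.118 ≤ longitude ≤ -94.263 and -47.724 ≤ latitude ≤ -46.290.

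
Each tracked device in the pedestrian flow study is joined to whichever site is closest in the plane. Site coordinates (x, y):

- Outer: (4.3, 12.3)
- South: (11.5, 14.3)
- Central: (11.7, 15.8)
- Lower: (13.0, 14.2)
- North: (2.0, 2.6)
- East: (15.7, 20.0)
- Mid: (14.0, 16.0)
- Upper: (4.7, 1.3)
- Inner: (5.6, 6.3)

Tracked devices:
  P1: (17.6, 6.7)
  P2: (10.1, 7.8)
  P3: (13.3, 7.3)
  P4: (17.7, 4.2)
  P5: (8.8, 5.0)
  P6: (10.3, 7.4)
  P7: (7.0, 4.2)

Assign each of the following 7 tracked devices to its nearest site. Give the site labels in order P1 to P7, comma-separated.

P1 → Lower (d²=77.41)
P2 → Inner (d²=22.50)
P3 → Lower (d²=47.70)
P4 → Lower (d²=122.09)
P5 → Inner (d²=11.93)
P6 → Inner (d²=23.30)
P7 → Inner (d²=6.37)

Lower, Inner, Lower, Lower, Inner, Inner, Inner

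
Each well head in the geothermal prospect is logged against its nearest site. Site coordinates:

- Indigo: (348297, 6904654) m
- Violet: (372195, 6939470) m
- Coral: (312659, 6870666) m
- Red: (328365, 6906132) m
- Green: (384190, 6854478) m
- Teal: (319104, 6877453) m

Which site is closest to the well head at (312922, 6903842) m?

Squared distances to each site:
Indigo: 1252049969.000; Violet: 4782642913.000; Coral: 1100716145.000; Red: 243730349.000; Green: 7515932320.000; Teal: 734596445.000.
Minimum at Red.

Red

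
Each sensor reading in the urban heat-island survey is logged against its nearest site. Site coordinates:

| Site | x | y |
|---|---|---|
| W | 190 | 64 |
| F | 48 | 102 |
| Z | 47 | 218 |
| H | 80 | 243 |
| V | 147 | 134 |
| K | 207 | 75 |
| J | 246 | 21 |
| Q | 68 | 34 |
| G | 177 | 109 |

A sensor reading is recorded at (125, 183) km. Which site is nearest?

Squared distances to each site:
W: 18386.000; F: 12490.000; Z: 7309.000; H: 5625.000; V: 2885.000; K: 18388.000; J: 40885.000; Q: 25450.000; G: 8180.000.
Minimum at V.

V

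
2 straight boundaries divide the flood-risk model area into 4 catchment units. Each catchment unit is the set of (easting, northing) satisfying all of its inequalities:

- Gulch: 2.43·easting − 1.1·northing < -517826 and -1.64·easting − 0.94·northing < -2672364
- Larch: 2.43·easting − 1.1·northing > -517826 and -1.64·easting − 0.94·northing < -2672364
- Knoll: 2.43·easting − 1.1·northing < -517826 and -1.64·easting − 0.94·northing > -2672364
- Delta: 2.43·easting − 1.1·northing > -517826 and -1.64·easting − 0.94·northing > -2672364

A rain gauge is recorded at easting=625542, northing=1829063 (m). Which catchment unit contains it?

2.43·625542 − 1.1·1829063 = -491902.240, which is > -517826
-1.64·625542 − 0.94·1829063 = -2745208.100, which is < -2672364
This sign pattern matches Larch.

Larch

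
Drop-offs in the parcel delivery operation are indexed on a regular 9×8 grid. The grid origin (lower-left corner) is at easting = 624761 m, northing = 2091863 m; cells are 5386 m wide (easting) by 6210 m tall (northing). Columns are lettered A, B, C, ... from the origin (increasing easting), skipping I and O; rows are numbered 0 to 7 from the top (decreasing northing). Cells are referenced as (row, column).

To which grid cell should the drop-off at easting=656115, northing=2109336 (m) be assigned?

Column index: ⌊(656115 − 624761) / 5386⌋ = ⌊5.821⌋ = 5 → column F
Row offset from origin: ⌊(2109336 − 2091863) / 6210⌋ = ⌊2.814⌋ = 2 → row 5 (counted from top)

(5, F)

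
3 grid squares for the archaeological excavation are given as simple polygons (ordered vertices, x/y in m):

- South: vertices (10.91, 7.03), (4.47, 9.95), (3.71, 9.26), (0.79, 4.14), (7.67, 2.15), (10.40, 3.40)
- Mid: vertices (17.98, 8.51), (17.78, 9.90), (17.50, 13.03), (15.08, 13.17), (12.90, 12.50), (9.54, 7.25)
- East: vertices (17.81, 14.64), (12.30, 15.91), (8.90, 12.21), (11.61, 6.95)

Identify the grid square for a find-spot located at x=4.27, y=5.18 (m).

South

Cast a ray rightward from (4.27, 5.18). For each polygon, the edges (by vertex number in listed order) whose endpoints lie on opposite sides of y = 5.18, where each meets that height, and whether that is right or left of the point:
South: 3–4 at x≈1.383 (left), 6–1 at x≈10.650 (right) → 1 crossing.
Mid: no edge straddles that height → 0 crossings.
East: no edge straddles that height → 0 crossings.
Only South has an odd count, so the point is inside South.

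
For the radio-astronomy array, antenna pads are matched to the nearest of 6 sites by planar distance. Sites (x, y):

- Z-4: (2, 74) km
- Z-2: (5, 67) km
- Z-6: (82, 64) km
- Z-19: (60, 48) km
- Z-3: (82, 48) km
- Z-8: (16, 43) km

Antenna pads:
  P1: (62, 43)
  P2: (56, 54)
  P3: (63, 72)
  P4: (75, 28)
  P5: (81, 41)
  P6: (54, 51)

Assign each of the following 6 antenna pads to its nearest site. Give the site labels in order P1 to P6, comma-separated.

Z-19, Z-19, Z-6, Z-3, Z-3, Z-19

P1 → Z-19 (d²=29.00)
P2 → Z-19 (d²=52.00)
P3 → Z-6 (d²=425.00)
P4 → Z-3 (d²=449.00)
P5 → Z-3 (d²=50.00)
P6 → Z-19 (d²=45.00)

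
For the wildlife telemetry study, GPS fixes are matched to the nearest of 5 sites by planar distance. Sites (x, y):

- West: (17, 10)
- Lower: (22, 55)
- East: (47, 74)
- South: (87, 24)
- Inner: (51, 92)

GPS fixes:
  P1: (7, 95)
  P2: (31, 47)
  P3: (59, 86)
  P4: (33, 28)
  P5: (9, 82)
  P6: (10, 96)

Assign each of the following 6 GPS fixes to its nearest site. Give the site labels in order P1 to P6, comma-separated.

P1 → Lower (d²=1825.00)
P2 → Lower (d²=145.00)
P3 → Inner (d²=100.00)
P4 → West (d²=580.00)
P5 → Lower (d²=898.00)
P6 → Inner (d²=1697.00)

Lower, Lower, Inner, West, Lower, Inner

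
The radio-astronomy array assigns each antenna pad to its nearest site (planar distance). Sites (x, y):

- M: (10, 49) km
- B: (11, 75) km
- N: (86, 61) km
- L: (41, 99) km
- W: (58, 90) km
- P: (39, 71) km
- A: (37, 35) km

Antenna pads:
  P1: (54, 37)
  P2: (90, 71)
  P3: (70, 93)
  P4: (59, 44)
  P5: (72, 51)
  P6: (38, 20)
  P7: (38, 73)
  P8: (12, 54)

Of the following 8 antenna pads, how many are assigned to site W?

P1 → A
P2 → N
P3 → W
P4 → A
P5 → N
P6 → A
P7 → P
P8 → M
1 of the 8 goes to W.

1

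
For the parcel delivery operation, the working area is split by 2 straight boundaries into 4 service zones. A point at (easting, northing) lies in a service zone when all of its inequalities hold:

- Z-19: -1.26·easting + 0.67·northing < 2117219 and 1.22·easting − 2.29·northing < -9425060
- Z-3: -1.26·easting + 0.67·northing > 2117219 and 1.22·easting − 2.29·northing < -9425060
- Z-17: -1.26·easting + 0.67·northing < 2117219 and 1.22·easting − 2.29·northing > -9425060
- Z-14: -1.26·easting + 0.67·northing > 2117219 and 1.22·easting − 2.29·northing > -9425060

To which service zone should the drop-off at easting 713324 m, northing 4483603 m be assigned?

Z-17

-1.26·713324 + 0.67·4483603 = 2105225.770, which is < 2117219
1.22·713324 − 2.29·4483603 = -9397195.590, which is > -9425060
This sign pattern matches Z-17.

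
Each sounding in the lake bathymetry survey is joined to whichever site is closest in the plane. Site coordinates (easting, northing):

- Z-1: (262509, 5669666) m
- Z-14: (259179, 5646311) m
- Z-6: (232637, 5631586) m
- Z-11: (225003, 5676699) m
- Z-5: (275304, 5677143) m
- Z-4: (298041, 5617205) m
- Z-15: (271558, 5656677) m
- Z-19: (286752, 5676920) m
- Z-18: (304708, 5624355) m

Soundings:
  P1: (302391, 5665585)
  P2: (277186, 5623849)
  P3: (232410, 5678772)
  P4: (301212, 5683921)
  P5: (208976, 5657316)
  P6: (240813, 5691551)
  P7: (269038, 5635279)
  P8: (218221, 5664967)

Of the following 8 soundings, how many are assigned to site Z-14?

P1 → Z-19
P2 → Z-4
P3 → Z-11
P4 → Z-19
P5 → Z-11
P6 → Z-11
P7 → Z-14
P8 → Z-11
1 of the 8 goes to Z-14.

1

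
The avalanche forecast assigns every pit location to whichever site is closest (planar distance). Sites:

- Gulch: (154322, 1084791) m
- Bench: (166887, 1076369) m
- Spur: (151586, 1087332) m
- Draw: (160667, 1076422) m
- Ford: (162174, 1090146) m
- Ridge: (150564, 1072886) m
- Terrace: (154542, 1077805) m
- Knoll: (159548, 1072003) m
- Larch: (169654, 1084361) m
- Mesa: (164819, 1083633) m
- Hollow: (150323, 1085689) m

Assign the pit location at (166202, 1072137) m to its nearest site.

Squared distances to each site:
Gulch: 301258116.000; Bench: 18379049.000; Spur: 444515481.000; Draw: 48997450.000; Ford: 340548865.000; Ridge: 245108045.000; Terrace: 168081824.000; Knoll: 44293672.000; Larch: 161342480.000; Mesa: 134070705.000; Hollow: 435799345.000.
Minimum at Bench.

Bench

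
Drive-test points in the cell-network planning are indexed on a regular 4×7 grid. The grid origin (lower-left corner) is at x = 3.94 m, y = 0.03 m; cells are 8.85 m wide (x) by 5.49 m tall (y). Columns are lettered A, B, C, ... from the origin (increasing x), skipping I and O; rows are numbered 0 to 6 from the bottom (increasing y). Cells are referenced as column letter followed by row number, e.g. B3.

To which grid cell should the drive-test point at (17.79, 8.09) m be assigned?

B1

Column index: ⌊(17.79 − 3.94) / 8.85⌋ = ⌊1.565⌋ = 1 → column B
Row offset from origin: ⌊(8.09 − 0.03) / 5.49⌋ = ⌊1.468⌋ = 1 → row 1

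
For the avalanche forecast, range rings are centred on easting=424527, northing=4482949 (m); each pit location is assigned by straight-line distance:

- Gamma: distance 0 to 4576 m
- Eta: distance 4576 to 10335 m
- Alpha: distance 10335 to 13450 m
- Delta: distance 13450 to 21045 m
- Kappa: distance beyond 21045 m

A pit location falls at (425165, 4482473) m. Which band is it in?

Distance = √((425165−424527)² + (4482473−4482949)²) = √(407044.000 + 226576.000) = 796.003 m.
0 ≤ 796.003 < 4576 → Gamma.

Gamma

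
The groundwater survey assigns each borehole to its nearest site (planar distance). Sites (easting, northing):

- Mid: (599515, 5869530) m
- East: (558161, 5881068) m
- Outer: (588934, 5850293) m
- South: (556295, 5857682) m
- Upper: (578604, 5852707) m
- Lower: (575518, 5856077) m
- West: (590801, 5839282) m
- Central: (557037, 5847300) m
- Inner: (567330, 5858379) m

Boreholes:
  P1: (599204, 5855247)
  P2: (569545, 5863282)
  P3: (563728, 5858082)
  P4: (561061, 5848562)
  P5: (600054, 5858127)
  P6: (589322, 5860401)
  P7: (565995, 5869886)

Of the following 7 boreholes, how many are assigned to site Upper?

P1 → Outer
P2 → Inner
P3 → Inner
P4 → Central
P5 → Mid
P6 → Outer
P7 → Inner
0 of the 7 go to Upper.

0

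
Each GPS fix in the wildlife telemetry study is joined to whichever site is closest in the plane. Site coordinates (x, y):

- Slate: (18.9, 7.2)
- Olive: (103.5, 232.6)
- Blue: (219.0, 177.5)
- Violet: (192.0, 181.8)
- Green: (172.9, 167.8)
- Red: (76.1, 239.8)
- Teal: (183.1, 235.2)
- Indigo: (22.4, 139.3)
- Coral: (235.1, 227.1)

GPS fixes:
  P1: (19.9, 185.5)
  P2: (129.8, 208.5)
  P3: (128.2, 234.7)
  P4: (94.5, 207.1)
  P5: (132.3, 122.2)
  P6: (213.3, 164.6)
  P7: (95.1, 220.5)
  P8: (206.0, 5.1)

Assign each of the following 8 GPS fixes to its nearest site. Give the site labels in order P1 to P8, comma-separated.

P1 → Indigo (d²=2140.69)
P2 → Olive (d²=1272.50)
P3 → Olive (d²=614.50)
P4 → Olive (d²=731.25)
P5 → Green (d²=3727.72)
P6 → Blue (d²=198.90)
P7 → Olive (d²=216.97)
P8 → Green (d²=27566.90)

Indigo, Olive, Olive, Olive, Green, Blue, Olive, Green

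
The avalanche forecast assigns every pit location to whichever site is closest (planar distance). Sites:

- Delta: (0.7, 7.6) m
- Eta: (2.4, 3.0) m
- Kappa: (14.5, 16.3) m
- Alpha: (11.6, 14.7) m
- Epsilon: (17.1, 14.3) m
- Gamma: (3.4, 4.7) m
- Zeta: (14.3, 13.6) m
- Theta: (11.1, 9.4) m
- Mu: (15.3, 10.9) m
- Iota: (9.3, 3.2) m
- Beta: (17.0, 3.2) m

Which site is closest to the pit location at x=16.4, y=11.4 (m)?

Mu

Squared distances to each site:
Delta: 260.930; Eta: 266.560; Kappa: 27.620; Alpha: 33.930; Epsilon: 8.900; Gamma: 213.890; Zeta: 9.250; Theta: 32.090; Mu: 1.460; Iota: 117.650; Beta: 67.600.
Minimum at Mu.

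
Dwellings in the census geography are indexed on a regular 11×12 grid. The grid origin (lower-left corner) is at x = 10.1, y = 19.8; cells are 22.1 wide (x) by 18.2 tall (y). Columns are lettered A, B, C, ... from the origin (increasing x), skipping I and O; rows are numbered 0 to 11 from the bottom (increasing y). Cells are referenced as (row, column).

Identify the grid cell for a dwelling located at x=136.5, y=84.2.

Column index: ⌊(136.5 − 10.1) / 22.1⌋ = ⌊5.719⌋ = 5 → column F
Row offset from origin: ⌊(84.2 − 19.8) / 18.2⌋ = ⌊3.538⌋ = 3 → row 3

(3, F)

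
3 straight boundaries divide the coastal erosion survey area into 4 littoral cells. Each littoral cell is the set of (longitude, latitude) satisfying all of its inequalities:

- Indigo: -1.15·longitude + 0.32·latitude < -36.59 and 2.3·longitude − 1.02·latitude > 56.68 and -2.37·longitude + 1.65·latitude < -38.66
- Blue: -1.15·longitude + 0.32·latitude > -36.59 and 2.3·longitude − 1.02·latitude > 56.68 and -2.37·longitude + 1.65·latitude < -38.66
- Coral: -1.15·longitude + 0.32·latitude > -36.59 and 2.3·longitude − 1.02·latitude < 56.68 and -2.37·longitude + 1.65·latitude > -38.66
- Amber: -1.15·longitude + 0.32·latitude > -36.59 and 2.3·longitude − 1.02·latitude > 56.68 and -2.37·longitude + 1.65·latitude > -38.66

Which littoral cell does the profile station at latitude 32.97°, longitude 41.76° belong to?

-1.15·41.76 + 0.32·32.97 = -37.474, which is < -36.59
2.3·41.76 − 1.02·32.97 = 62.419, which is > 56.68
-2.37·41.76 + 1.65·32.97 = -44.571, which is < -38.66
This sign pattern matches Indigo.

Indigo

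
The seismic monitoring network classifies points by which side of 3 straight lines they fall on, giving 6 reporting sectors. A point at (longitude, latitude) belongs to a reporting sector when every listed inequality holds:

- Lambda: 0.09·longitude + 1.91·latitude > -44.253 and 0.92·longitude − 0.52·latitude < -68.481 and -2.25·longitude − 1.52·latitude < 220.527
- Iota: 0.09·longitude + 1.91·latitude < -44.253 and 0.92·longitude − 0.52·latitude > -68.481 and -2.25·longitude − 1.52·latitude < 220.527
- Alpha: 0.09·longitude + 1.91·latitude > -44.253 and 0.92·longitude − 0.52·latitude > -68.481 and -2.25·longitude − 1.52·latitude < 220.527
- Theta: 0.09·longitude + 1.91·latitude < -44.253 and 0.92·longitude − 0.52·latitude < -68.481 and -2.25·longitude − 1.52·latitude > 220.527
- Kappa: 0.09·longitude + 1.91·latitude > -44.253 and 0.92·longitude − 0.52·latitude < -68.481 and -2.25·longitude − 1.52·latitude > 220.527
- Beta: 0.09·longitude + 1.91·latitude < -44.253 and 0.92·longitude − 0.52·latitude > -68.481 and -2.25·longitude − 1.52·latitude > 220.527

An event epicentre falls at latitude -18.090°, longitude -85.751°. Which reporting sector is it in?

0.09·-85.751 + 1.91·-18.090 = -42.269, which is > -44.253
0.92·-85.751 − 0.52·-18.090 = -69.484, which is < -68.481
-2.25·-85.751 − 1.52·-18.090 = 220.437, which is < 220.527
This sign pattern matches Lambda.

Lambda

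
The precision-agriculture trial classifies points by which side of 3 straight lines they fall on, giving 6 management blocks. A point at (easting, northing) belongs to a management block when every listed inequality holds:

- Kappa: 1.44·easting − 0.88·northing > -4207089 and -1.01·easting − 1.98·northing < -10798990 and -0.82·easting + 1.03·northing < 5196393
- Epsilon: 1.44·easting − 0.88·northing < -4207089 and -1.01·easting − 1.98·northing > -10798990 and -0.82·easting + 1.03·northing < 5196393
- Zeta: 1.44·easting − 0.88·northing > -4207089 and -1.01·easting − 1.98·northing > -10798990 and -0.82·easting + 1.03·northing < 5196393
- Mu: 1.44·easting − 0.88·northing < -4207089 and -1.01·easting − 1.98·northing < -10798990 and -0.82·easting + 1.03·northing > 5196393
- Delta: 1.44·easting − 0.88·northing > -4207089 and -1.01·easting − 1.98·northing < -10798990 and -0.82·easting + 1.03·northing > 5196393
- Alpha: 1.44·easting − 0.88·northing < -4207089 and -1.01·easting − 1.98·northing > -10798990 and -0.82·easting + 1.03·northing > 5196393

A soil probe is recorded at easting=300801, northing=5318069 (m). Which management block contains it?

1.44·300801 − 0.88·5318069 = -4246747.280, which is < -4207089
-1.01·300801 − 1.98·5318069 = -10833585.630, which is < -10798990
-0.82·300801 + 1.03·5318069 = 5230954.250, which is > 5196393
This sign pattern matches Mu.

Mu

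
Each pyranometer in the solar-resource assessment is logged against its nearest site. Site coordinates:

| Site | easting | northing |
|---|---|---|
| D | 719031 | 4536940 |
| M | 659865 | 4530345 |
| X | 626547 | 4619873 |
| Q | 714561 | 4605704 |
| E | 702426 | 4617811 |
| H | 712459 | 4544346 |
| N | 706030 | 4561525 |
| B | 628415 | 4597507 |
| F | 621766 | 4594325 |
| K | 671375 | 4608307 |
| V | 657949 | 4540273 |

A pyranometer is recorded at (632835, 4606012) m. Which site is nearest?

Squared distances to each site:
D: 12200691600.000; M: 6456115789.000; X: 231666265.000; Q: 6679233940.000; E: 4982123682.000; H: 10142676932.000; N: 7336601194.000; B: 91871425.000; F: 259108730.000; K: 1490598625.000; V: 4952329117.000.
Minimum at B.

B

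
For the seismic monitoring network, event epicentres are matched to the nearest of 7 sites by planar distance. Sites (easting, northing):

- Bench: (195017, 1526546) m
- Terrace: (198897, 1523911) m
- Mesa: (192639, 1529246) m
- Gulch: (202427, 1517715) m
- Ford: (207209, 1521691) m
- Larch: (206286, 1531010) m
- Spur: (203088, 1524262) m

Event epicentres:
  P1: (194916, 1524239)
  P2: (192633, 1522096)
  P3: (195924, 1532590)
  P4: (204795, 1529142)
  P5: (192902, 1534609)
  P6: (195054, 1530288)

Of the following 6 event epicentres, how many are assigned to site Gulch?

0

P1 → Bench
P2 → Bench
P3 → Mesa
P4 → Larch
P5 → Mesa
P6 → Mesa
0 of the 6 go to Gulch.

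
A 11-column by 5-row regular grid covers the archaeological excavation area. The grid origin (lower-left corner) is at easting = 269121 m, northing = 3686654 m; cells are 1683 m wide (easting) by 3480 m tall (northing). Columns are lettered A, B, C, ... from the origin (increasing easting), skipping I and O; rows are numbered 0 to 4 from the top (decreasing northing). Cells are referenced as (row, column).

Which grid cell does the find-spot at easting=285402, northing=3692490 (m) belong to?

Column index: ⌊(285402 − 269121) / 1683⌋ = ⌊9.674⌋ = 9 → column K
Row offset from origin: ⌊(3692490 − 3686654) / 3480⌋ = ⌊1.677⌋ = 1 → row 3 (counted from top)

(3, K)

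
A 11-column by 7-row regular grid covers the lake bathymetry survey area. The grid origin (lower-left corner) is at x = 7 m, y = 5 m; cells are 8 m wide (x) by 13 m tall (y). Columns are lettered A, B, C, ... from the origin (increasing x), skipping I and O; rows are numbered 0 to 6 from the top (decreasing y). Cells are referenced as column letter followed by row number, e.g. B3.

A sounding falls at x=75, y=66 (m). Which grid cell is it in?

J2

Column index: ⌊(75 − 7) / 8⌋ = ⌊8.500⌋ = 8 → column J
Row offset from origin: ⌊(66 − 5) / 13⌋ = ⌊4.692⌋ = 4 → row 2 (counted from top)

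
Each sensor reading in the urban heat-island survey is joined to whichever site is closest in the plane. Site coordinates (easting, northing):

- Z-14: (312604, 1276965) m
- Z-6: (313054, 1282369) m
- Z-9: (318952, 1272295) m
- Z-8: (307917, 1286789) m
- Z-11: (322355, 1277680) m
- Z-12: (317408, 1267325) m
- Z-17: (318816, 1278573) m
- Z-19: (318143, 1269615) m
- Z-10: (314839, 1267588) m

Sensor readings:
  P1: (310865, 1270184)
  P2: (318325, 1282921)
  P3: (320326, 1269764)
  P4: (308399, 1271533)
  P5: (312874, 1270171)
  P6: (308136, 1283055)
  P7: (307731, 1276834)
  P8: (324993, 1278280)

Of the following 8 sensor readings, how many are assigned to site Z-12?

P1 → Z-10
P2 → Z-17
P3 → Z-19
P4 → Z-14
P5 → Z-10
P6 → Z-8
P7 → Z-14
P8 → Z-11
0 of the 8 go to Z-12.

0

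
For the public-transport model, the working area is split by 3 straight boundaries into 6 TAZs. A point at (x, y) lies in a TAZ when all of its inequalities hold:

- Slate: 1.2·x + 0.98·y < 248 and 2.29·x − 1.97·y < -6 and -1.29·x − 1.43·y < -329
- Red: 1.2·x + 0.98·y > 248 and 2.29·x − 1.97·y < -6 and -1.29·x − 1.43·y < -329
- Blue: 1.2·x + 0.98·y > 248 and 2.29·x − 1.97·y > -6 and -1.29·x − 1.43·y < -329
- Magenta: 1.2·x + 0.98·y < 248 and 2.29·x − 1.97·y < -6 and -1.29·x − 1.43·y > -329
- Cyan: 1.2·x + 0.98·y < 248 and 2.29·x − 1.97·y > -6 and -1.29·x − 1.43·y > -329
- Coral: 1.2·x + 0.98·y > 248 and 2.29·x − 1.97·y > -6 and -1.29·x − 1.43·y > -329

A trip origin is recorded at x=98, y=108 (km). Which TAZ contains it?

Cyan

1.2·98 + 0.98·108 = 223.440, which is < 248
2.29·98 − 1.97·108 = 11.660, which is > -6
-1.29·98 − 1.43·108 = -280.860, which is > -329
This sign pattern matches Cyan.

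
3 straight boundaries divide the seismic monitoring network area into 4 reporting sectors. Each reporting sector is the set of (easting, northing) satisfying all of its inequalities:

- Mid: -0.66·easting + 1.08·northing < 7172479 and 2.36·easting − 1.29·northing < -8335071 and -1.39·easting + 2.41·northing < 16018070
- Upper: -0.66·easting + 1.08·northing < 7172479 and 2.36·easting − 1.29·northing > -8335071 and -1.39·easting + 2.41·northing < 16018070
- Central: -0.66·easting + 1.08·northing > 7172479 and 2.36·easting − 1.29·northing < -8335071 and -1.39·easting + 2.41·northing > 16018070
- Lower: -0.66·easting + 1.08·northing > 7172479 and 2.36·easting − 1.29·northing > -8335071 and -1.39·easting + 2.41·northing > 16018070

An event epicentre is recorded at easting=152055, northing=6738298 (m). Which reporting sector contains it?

-0.66·152055 + 1.08·6738298 = 7177005.540, which is > 7172479
2.36·152055 − 1.29·6738298 = -8333554.620, which is > -8335071
-1.39·152055 + 2.41·6738298 = 16027941.730, which is > 16018070
This sign pattern matches Lower.

Lower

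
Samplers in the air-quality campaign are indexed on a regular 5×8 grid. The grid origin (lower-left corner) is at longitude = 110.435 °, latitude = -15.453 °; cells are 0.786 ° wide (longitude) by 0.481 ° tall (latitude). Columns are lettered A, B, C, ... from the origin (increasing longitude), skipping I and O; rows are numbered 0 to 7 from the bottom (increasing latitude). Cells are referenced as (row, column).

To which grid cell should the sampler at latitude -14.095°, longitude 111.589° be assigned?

Column index: ⌊(111.589 − 110.435) / 0.786⌋ = ⌊1.468⌋ = 1 → column B
Row offset from origin: ⌊(-14.095 − -15.453) / 0.481⌋ = ⌊2.823⌋ = 2 → row 2

(2, B)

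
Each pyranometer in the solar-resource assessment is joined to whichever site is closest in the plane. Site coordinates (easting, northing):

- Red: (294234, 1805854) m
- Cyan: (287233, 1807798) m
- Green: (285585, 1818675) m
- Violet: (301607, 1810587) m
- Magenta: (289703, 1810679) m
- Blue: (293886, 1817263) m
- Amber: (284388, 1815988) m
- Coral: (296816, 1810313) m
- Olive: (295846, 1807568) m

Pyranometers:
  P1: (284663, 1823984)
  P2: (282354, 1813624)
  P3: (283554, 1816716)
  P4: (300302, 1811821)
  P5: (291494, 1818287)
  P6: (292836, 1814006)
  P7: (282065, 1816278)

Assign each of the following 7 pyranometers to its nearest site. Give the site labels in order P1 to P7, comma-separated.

Green, Amber, Amber, Violet, Blue, Blue, Amber

P1 → Green (d²=29035565.00)
P2 → Amber (d²=9725652.00)
P3 → Amber (d²=1225540.00)
P4 → Violet (d²=3225781.00)
P5 → Blue (d²=6770240.00)
P6 → Blue (d²=11710549.00)
P7 → Amber (d²=5480429.00)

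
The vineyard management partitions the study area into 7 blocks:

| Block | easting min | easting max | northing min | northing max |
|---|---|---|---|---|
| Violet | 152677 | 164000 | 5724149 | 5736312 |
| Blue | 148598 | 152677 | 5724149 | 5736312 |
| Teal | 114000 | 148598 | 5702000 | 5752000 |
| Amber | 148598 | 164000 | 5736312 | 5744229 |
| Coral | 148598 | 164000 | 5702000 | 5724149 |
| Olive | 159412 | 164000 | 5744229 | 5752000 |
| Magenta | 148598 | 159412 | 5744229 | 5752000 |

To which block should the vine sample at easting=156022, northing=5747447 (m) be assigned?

The point has easting = 156022 and northing = 5747447.
Only Magenta satisfies 148598 ≤ easting ≤ 159412 and 5744229 ≤ northing ≤ 5752000.

Magenta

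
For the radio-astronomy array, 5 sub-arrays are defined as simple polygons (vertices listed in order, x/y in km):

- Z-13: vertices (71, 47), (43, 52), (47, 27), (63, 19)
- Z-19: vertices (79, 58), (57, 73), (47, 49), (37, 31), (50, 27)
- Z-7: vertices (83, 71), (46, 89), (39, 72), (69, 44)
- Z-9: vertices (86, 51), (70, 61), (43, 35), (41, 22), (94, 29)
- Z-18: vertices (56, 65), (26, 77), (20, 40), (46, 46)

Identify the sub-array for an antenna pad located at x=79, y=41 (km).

Cast a ray rightward from (79, 41). For each polygon, the edges (by vertex number in listed order) whose endpoints lie on opposite sides of y = 41, where each meets that height, and whether that is right or left of the point:
Z-13: 2–3 at x≈44.8 (left), 4–1 at x≈69.3 (left) → 0 crossings.
Z-19: 3–4 at x≈42.6 (left), 5–1 at x≈63.1 (left) → 0 crossings.
Z-7: no edge straddles that height → 0 crossings.
Z-9: 2–3 at x≈49.2 (left), 5–1 at x≈89.6 (right) → 1 crossing.
Z-18: 2–3 at x≈20.2 (left), 3–4 at x≈24.3 (left) → 0 crossings.
Only Z-9 has an odd count, so the point is inside Z-9.

Z-9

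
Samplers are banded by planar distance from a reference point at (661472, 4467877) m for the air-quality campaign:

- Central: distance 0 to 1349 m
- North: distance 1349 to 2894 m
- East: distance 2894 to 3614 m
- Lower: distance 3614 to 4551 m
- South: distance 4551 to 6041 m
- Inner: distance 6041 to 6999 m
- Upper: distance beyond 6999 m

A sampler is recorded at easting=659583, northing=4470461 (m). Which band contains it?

East

Distance = √((659583−661472)² + (4470461−4467877)²) = √(3568321.000 + 6677056.000) = 3200.840 m.
2894 ≤ 3200.840 < 3614 → East.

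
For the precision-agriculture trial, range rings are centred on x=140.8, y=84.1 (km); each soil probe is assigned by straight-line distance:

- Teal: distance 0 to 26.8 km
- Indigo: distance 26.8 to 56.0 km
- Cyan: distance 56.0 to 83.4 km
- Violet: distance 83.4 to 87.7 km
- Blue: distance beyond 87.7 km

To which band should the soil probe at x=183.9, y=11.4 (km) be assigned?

Violet

Distance = √((183.9−140.8)² + (11.4−84.1)²) = √(1857.610 + 5285.290) = 84.516 km.
83.4 ≤ 84.516 < 87.7 → Violet.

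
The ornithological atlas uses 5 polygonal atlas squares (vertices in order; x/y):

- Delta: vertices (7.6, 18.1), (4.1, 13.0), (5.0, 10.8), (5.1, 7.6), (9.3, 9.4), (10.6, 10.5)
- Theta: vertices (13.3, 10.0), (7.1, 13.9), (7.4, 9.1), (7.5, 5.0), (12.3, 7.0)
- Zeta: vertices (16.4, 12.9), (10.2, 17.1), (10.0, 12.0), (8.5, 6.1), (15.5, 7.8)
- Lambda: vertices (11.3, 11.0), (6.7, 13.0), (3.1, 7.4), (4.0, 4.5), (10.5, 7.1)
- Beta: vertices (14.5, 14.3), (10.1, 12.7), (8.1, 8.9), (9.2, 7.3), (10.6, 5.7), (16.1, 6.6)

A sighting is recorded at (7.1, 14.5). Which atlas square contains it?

Delta

Cast a ray rightward from (7.1, 14.5). For each polygon, the edges (by vertex number in listed order) whose endpoints lie on opposite sides of y = 14.5, where each meets that height, and whether that is right or left of the point:
Delta: 1–2 at x≈5.13 (left), 6–1 at x≈9.02 (right) → 1 crossing.
Theta: no edge straddles that height → 0 crossings.
Zeta: 1–2 at x≈14.04 (right), 2–3 at x≈10.10 (right) → 2 crossings.
Lambda: no edge straddles that height → 0 crossings.
Beta: no edge straddles that height → 0 crossings.
Only Delta has an odd count, so the point is inside Delta.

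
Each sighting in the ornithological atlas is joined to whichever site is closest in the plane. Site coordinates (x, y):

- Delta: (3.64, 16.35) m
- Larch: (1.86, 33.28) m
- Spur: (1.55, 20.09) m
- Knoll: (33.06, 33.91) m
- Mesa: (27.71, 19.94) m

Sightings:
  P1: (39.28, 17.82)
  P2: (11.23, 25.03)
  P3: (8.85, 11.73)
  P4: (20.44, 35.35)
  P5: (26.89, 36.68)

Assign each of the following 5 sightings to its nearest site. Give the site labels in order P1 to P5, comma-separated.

P1 → Mesa (d²=138.36)
P2 → Spur (d²=118.11)
P3 → Delta (d²=48.49)
P4 → Knoll (d²=161.34)
P5 → Knoll (d²=45.74)

Mesa, Spur, Delta, Knoll, Knoll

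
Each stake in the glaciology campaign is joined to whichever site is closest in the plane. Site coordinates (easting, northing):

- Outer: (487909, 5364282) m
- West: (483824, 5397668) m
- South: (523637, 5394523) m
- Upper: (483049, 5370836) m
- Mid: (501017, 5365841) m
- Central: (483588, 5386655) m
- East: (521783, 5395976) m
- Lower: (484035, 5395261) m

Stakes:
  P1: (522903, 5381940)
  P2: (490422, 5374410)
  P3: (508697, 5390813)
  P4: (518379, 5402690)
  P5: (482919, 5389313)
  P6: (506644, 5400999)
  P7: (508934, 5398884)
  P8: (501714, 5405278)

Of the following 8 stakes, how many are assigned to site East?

P1 → South
P2 → Upper
P3 → East
P4 → East
P5 → Central
P6 → East
P7 → East
P8 → West
4 of the 8 go to East.

4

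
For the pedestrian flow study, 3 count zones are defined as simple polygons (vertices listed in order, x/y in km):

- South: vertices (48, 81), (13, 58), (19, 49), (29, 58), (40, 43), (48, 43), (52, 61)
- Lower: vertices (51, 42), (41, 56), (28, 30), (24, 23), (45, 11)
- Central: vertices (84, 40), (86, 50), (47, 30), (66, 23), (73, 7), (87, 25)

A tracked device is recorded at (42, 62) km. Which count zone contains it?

South

Cast a ray rightward from (42, 62). For each polygon, the edges (by vertex number in listed order) whose endpoints lie on opposite sides of y = 62, where each meets that height, and whether that is right or left of the point:
South: 1–2 at x≈19.1 (left), 7–1 at x≈51.8 (right) → 1 crossing.
Lower: no edge straddles that height → 0 crossings.
Central: no edge straddles that height → 0 crossings.
Only South has an odd count, so the point is inside South.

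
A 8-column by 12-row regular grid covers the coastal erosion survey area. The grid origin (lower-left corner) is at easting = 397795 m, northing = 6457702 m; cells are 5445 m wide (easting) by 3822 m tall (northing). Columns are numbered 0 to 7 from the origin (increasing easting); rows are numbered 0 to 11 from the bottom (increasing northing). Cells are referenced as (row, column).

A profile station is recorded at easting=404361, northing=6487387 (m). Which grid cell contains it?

(7, 1)

Column index: ⌊(404361 − 397795) / 5445⌋ = ⌊1.206⌋ = 1
Row offset from origin: ⌊(6487387 − 6457702) / 3822⌋ = ⌊7.767⌋ = 7 → row 7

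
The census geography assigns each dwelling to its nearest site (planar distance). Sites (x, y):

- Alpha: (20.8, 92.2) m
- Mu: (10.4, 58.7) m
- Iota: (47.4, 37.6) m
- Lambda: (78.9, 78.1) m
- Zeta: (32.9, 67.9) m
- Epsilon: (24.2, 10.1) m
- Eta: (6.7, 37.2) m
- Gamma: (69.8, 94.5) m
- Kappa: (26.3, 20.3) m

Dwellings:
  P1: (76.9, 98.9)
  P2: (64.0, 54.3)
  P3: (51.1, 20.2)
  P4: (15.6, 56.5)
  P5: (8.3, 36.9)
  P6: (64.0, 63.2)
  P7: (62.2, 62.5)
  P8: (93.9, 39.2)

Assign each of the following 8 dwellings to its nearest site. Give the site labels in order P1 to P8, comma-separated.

Gamma, Iota, Iota, Mu, Eta, Lambda, Lambda, Lambda

P1 → Gamma (d²=69.77)
P2 → Iota (d²=554.45)
P3 → Iota (d²=316.45)
P4 → Mu (d²=31.88)
P5 → Eta (d²=2.65)
P6 → Lambda (d²=444.02)
P7 → Lambda (d²=522.25)
P8 → Lambda (d²=1738.21)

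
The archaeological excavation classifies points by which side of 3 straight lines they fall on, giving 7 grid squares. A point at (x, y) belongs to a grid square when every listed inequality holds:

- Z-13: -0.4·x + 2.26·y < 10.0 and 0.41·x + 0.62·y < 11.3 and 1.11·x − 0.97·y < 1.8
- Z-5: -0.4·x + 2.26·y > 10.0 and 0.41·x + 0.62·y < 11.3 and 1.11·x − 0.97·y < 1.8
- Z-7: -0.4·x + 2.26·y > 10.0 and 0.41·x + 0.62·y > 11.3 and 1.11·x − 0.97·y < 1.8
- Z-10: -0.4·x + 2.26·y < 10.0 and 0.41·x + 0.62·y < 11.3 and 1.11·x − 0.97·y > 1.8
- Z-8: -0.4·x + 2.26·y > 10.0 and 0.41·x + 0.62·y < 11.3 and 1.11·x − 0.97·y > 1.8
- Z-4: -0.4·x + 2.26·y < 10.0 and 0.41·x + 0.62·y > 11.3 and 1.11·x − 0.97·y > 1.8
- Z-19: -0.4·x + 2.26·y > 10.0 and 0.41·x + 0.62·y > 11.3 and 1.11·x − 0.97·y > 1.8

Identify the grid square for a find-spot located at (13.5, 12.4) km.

-0.4·13.5 + 2.26·12.4 = 22.624, which is > 10.0
0.41·13.5 + 0.62·12.4 = 13.223, which is > 11.3
1.11·13.5 − 0.97·12.4 = 2.957, which is > 1.8
This sign pattern matches Z-19.

Z-19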